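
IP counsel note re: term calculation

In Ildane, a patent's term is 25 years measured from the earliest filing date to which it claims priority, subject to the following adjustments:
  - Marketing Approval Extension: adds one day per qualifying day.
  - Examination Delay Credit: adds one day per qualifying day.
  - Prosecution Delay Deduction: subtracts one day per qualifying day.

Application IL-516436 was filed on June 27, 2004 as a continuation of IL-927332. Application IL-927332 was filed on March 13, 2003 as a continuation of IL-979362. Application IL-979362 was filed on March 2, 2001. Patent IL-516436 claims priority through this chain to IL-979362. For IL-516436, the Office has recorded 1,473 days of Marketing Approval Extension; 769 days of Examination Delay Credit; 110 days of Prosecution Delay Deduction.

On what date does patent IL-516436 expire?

2032-01-02

Earliest priority filing: 2 March 2001.
Base term: 2 March 2001 + 25 years → 2 March 2026.
Marketing Approval Extension: +1473 days → 14 March 2030.
Examination Delay Credit: +769 days → 21 April 2032.
Prosecution Delay Deduction: −110 days → 2 January 2032.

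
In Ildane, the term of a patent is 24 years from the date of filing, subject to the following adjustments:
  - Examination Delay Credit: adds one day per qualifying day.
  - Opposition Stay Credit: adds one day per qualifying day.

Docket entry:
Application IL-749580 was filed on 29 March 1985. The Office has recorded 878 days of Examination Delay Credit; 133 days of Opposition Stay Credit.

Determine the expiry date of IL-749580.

Base term: filing date + 24 years → 29 March 2009.
Examination Delay Credit: +878 days → 24 August 2011.
Opposition Stay Credit: +133 days → 4 January 2012.

January 4, 2012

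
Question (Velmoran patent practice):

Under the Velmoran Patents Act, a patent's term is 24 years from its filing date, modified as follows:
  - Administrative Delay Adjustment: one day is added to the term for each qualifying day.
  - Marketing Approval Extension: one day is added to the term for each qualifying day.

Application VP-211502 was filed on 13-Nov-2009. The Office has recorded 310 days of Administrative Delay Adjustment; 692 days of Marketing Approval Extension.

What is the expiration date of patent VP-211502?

2036-08-11

Base term: filing date + 24 years → 13 November 2033.
Administrative Delay Adjustment: +310 days → 19 September 2034.
Marketing Approval Extension: +692 days → 11 August 2036.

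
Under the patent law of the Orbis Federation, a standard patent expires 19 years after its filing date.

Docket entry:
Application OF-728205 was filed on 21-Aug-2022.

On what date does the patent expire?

Filing date + 19 years → 21 August 2041.

2041-08-21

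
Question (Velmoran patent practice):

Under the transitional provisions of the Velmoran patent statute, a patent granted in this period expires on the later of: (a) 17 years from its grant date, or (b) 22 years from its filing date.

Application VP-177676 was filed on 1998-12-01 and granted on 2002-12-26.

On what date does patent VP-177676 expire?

(a) grant + 17 years → 26 December 2019.
(b) filing + 22 years → 1 December 2020.
Later of the two: 1 December 2020.

December 1, 2020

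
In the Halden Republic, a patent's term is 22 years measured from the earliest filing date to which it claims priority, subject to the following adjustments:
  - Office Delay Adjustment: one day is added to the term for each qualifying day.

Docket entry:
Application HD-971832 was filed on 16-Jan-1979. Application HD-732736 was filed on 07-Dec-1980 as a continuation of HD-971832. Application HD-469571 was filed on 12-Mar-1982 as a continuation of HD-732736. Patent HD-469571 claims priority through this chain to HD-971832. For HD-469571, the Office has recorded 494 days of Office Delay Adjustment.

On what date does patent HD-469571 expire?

Earliest priority filing: 16 January 1979.
Base term: 16 January 1979 + 22 years → 16 January 2001.
Office Delay Adjustment: +494 days → 25 May 2002.

May 25, 2002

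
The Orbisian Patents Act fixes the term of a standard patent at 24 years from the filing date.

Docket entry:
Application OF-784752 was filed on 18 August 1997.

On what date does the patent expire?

Filing date + 24 years → 18 August 2021.

2021-08-18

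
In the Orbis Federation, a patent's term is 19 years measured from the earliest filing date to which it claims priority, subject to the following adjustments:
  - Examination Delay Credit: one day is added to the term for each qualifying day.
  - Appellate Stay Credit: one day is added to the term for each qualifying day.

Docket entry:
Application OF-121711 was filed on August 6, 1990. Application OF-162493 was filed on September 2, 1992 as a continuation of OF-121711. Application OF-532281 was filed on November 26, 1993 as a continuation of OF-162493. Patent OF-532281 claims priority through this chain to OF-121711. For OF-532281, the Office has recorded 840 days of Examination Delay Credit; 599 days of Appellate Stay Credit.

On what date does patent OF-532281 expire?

2013-07-15

Earliest priority filing: 6 August 1990.
Base term: 6 August 1990 + 19 years → 6 August 2009.
Examination Delay Credit: +840 days → 24 November 2011.
Appellate Stay Credit: +599 days → 15 July 2013.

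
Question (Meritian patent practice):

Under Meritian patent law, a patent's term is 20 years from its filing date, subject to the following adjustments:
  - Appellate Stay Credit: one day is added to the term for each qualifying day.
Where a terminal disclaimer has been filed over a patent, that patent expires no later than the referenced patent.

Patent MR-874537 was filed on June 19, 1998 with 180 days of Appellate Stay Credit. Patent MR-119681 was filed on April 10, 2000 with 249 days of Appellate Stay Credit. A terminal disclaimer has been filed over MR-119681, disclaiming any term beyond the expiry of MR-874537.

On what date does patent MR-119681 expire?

December 16, 2018

Natural term of MR-119681:
  Base: filing + 20 years → 10 April 2020.
  Appellate Stay Credit: +249 days → 15 December 2020.
Expiry of referenced patent MR-874537:
  Base: filing + 20 years → 19 June 2018.
  Appellate Stay Credit: +180 days → 16 December 2018.
Terminal disclaimer: MR-119681 expires on the earlier of 15 December 2020 and 16 December 2018.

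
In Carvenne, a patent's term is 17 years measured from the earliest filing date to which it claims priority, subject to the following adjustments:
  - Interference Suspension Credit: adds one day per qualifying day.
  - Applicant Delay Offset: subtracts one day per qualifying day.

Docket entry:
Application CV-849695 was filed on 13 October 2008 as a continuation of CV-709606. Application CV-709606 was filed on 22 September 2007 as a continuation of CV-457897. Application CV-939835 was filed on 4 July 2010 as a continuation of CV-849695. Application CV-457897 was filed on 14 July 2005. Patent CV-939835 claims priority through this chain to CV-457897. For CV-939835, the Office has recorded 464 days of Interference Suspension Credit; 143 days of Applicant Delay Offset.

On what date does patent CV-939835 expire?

2023-05-31

Earliest priority filing: 14 July 2005.
Base term: 14 July 2005 + 17 years → 14 July 2022.
Interference Suspension Credit: +464 days → 21 October 2023.
Applicant Delay Offset: −143 days → 31 May 2023.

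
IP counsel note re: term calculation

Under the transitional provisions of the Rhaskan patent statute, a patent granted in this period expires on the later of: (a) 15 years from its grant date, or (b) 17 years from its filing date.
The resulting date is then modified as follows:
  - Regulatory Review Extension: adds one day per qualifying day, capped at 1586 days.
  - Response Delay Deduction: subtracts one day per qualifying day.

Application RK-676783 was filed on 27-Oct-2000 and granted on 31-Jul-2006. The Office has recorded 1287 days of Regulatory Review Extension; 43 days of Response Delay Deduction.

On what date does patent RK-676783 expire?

(a) grant + 15 years → 31 July 2021.
(b) filing + 17 years → 27 October 2017.
Later of the two: 31 July 2021.
Regulatory Review Extension: 1287 days (within the 1586-day cap) → +1287 days → 7 February 2025.
Response Delay Deduction: −43 days → 26 December 2024.

December 26, 2024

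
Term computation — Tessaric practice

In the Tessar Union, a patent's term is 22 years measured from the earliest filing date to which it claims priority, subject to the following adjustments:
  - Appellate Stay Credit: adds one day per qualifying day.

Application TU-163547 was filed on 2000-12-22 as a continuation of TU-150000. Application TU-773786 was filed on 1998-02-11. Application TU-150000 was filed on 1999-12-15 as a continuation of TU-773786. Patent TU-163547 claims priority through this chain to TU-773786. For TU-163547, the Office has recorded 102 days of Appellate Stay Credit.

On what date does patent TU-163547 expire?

May 23, 2020

Earliest priority filing: 11 February 1998.
Base term: 11 February 1998 + 22 years → 11 February 2020.
Appellate Stay Credit: +102 days → 23 May 2020.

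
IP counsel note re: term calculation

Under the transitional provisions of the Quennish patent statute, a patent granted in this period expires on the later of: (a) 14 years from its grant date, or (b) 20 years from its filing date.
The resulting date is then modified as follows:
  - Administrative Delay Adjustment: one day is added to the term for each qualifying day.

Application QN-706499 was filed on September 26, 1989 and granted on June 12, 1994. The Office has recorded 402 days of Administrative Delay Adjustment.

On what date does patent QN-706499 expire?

November 2, 2010

(a) grant + 14 years → 12 June 2008.
(b) filing + 20 years → 26 September 2009.
Later of the two: 26 September 2009.
Administrative Delay Adjustment: +402 days → 2 November 2010.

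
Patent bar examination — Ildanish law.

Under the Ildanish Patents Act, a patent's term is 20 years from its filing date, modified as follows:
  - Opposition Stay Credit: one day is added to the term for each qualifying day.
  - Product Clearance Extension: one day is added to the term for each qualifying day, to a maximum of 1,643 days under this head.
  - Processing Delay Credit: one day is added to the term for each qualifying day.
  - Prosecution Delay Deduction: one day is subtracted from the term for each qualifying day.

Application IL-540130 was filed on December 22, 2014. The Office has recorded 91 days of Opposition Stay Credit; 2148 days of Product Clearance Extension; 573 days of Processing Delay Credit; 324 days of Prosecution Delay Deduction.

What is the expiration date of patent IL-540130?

2040-05-27

Base term: filing date + 20 years → 22 December 2034.
Opposition Stay Credit: +91 days → 23 March 2035.
Product Clearance Extension: 2148 days claimed exceeds the 1643-day cap, so +1643 days → 21 September 2039.
Processing Delay Credit: +573 days → 16 April 2041.
Prosecution Delay Deduction: −324 days → 27 May 2040.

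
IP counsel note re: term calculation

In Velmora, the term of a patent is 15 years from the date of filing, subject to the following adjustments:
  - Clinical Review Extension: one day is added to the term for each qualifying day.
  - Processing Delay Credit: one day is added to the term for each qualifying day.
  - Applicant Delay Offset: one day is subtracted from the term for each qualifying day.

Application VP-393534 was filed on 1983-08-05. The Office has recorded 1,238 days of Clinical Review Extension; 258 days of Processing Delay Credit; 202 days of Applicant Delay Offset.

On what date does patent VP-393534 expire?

Base term: filing date + 15 years → 5 August 1998.
Clinical Review Extension: +1238 days → 25 December 2001.
Processing Delay Credit: +258 days → 9 September 2002.
Applicant Delay Offset: −202 days → 19 February 2002.

February 19, 2002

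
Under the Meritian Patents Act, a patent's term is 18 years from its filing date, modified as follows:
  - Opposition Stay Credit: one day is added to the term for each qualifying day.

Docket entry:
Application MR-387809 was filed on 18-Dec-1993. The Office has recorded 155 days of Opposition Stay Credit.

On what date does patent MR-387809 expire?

May 21, 2012

Base term: filing date + 18 years → 18 December 2011.
Opposition Stay Credit: +155 days → 21 May 2012.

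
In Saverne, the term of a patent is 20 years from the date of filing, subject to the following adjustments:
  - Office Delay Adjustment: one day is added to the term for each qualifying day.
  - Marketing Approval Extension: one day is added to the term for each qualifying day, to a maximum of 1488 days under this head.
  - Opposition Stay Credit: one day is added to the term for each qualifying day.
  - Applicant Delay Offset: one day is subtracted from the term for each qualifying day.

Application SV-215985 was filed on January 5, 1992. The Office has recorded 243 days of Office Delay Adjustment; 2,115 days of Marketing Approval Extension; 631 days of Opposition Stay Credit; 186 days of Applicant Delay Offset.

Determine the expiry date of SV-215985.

December 20, 2017

Base term: filing date + 20 years → 5 January 2012.
Office Delay Adjustment: +243 days → 4 September 2012.
Marketing Approval Extension: 2115 days claimed exceeds the 1488-day cap, so +1488 days → 1 October 2016.
Opposition Stay Credit: +631 days → 24 June 2018.
Applicant Delay Offset: −186 days → 20 December 2017.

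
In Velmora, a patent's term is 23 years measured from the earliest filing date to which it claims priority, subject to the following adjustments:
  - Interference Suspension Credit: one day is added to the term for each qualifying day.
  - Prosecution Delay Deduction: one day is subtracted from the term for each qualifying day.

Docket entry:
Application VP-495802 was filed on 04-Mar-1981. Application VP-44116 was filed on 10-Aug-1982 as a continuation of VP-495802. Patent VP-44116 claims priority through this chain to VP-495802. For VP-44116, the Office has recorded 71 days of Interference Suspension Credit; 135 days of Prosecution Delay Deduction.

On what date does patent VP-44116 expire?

2003-12-31

Earliest priority filing: 4 March 1981.
Base term: 4 March 1981 + 23 years → 4 March 2004.
Interference Suspension Credit: +71 days → 14 May 2004.
Prosecution Delay Deduction: −135 days → 31 December 2003.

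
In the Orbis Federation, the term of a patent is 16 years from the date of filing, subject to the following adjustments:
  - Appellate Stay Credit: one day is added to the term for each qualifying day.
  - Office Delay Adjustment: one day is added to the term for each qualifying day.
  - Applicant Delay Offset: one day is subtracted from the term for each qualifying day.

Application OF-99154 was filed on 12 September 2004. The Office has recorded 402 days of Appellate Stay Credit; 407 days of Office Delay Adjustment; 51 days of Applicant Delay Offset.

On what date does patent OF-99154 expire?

Base term: filing date + 16 years → 12 September 2020.
Appellate Stay Credit: +402 days → 19 October 2021.
Office Delay Adjustment: +407 days → 30 November 2022.
Applicant Delay Offset: −51 days → 10 October 2022.

2022-10-10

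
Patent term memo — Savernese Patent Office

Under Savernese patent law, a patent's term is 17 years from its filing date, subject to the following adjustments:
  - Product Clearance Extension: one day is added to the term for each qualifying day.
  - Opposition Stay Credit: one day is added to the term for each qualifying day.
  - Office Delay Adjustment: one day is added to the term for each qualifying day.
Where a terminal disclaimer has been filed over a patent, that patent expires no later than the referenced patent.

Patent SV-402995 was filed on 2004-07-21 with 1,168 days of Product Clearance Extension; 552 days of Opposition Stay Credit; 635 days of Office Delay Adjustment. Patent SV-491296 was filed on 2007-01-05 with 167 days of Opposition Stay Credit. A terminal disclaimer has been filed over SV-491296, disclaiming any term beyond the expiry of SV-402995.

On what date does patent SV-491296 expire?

June 20, 2024

Natural term of SV-491296:
  Base: filing + 17 years → 5 January 2024.
  Opposition Stay Credit: +167 days → 20 June 2024.
Expiry of referenced patent SV-402995:
  Base: filing + 17 years → 21 July 2021.
  Product Clearance Extension: +1168 days → 1 October 2024.
  Opposition Stay Credit: +552 days → 6 April 2026.
  Office Delay Adjustment: +635 days → 1 January 2028.
Terminal disclaimer: SV-491296 expires on the earlier of 20 June 2024 and 1 January 2028.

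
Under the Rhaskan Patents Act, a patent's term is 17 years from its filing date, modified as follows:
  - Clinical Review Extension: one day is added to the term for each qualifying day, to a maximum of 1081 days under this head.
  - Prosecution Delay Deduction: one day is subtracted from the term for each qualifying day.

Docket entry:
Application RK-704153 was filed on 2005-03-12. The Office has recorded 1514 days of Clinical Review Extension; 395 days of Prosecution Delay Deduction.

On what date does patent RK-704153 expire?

Base term: filing date + 17 years → 12 March 2022.
Clinical Review Extension: 1514 days claimed exceeds the 1081-day cap, so +1081 days → 25 February 2025.
Prosecution Delay Deduction: −395 days → 27 January 2024.

2024-01-27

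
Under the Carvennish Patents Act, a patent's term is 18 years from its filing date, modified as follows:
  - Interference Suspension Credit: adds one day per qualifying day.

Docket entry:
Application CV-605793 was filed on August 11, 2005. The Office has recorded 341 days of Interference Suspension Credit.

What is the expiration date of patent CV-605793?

Base term: filing date + 18 years → 11 August 2023.
Interference Suspension Credit: +341 days → 17 July 2024.

July 17, 2024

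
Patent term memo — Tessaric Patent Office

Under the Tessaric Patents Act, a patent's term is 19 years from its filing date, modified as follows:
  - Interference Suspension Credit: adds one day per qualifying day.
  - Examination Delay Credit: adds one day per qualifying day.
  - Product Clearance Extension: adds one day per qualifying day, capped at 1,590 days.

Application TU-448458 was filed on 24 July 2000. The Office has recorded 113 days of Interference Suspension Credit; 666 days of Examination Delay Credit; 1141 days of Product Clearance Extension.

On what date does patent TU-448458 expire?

Base term: filing date + 19 years → 24 July 2019.
Interference Suspension Credit: +113 days → 14 November 2019.
Examination Delay Credit: +666 days → 10 September 2021.
Product Clearance Extension: 1141 days (within the 1590-day cap) → +1141 days → 25 October 2024.

2024-10-25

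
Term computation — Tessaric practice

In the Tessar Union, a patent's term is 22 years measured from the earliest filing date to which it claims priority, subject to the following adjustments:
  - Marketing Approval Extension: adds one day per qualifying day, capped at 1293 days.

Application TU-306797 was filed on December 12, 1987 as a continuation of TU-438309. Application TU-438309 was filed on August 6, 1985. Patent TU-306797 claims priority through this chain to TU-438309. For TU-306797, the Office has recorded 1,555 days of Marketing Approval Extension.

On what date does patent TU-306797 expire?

2011-02-19

Earliest priority filing: 6 August 1985.
Base term: 6 August 1985 + 22 years → 6 August 2007.
Marketing Approval Extension: 1555 days claimed exceeds the 1293-day cap, so +1293 days → 19 February 2011.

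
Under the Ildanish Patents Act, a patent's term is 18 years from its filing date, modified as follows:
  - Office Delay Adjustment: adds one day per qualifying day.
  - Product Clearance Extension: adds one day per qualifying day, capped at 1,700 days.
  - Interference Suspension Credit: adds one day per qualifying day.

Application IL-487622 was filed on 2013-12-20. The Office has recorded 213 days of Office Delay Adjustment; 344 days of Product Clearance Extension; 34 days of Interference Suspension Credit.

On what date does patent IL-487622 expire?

Base term: filing date + 18 years → 20 December 2031.
Office Delay Adjustment: +213 days → 20 July 2032.
Product Clearance Extension: 344 days (within the 1700-day cap) → +344 days → 29 June 2033.
Interference Suspension Credit: +34 days → 2 August 2033.

August 2, 2033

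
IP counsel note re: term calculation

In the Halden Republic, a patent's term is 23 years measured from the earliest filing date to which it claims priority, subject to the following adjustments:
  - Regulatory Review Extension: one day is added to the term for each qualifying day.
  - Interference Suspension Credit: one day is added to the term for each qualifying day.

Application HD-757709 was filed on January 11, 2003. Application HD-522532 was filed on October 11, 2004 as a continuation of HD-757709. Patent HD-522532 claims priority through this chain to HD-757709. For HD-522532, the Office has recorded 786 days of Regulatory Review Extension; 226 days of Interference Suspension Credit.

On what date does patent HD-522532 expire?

Earliest priority filing: 11 January 2003.
Base term: 11 January 2003 + 23 years → 11 January 2026.
Regulatory Review Extension: +786 days → 7 March 2028.
Interference Suspension Credit: +226 days → 19 October 2028.

2028-10-19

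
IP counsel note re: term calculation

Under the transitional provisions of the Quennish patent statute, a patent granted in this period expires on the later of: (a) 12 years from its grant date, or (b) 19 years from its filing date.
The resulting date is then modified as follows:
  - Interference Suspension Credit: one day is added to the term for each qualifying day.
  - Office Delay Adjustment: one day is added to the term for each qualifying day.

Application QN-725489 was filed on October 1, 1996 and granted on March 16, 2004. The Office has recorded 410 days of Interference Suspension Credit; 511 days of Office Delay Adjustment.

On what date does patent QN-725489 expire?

(a) grant + 12 years → 16 March 2016.
(b) filing + 19 years → 1 October 2015.
Later of the two: 16 March 2016.
Interference Suspension Credit: +410 days → 30 April 2017.
Office Delay Adjustment: +511 days → 23 September 2018.

September 23, 2018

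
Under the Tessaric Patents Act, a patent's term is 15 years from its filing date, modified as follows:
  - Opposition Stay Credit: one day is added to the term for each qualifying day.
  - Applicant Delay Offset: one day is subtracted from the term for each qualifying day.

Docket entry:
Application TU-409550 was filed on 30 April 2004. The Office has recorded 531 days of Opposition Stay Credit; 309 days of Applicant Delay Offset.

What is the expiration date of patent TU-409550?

December 8, 2019

Base term: filing date + 15 years → 30 April 2019.
Opposition Stay Credit: +531 days → 12 October 2020.
Applicant Delay Offset: −309 days → 8 December 2019.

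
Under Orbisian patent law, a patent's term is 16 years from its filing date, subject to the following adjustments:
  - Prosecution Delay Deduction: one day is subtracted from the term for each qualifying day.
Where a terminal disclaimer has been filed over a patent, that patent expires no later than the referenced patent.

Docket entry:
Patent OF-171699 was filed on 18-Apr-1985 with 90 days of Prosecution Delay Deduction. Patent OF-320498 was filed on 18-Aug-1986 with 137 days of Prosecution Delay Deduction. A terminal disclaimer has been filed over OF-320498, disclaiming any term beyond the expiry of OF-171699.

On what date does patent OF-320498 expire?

Natural term of OF-320498:
  Base: filing + 16 years → 18 August 2002.
  Prosecution Delay Deduction: −137 days → 3 April 2002.
Expiry of referenced patent OF-171699:
  Base: filing + 16 years → 18 April 2001.
  Prosecution Delay Deduction: −90 days → 18 January 2001.
Terminal disclaimer: OF-320498 expires on the earlier of 3 April 2002 and 18 January 2001.

2001-01-18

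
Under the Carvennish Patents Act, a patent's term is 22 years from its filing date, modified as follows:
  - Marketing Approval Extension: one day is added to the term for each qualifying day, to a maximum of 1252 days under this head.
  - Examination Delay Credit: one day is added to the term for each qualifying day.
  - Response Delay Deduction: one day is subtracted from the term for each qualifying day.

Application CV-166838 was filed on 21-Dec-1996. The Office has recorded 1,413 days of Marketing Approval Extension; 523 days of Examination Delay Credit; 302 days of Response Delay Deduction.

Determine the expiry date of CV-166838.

January 2, 2023

Base term: filing date + 22 years → 21 December 2018.
Marketing Approval Extension: 1413 days claimed exceeds the 1252-day cap, so +1252 days → 26 May 2022.
Examination Delay Credit: +523 days → 31 October 2023.
Response Delay Deduction: −302 days → 2 January 2023.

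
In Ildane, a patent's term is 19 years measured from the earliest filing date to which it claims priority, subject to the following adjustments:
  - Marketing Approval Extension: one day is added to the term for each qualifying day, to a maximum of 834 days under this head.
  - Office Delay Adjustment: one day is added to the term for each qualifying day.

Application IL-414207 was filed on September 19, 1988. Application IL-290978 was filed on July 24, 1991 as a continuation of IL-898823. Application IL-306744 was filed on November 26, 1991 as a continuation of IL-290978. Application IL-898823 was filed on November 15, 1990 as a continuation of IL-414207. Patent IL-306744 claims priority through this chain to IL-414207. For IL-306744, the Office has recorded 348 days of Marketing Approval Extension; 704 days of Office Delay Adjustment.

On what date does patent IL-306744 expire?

2010-08-06

Earliest priority filing: 19 September 1988.
Base term: 19 September 1988 + 19 years → 19 September 2007.
Marketing Approval Extension: 348 days (within the 834-day cap) → +348 days → 1 September 2008.
Office Delay Adjustment: +704 days → 6 August 2010.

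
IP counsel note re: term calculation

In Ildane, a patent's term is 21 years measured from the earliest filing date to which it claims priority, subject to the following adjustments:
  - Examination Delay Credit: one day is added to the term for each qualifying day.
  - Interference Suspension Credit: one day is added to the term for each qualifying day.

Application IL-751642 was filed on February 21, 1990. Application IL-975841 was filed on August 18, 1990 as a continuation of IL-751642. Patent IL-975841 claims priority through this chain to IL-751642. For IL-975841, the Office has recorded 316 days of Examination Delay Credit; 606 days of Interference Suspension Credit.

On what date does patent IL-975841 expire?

2013-08-31

Earliest priority filing: 21 February 1990.
Base term: 21 February 1990 + 21 years → 21 February 2011.
Examination Delay Credit: +316 days → 3 January 2012.
Interference Suspension Credit: +606 days → 31 August 2013.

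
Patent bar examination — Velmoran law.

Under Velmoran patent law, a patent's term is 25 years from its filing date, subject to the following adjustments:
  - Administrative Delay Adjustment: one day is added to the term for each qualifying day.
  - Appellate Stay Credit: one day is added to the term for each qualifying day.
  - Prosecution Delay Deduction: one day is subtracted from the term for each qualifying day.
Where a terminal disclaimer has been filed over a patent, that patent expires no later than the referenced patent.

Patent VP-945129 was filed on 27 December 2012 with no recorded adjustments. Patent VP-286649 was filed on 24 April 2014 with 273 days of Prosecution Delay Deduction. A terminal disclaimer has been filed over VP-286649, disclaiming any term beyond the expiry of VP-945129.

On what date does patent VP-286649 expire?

December 27, 2037

Natural term of VP-286649:
  Base: filing + 25 years → 24 April 2039.
  Prosecution Delay Deduction: −273 days → 25 July 2038.
Expiry of referenced patent VP-945129:
  Base: filing + 25 years → 27 December 2037.
Terminal disclaimer: VP-286649 expires on the earlier of 25 July 2038 and 27 December 2037.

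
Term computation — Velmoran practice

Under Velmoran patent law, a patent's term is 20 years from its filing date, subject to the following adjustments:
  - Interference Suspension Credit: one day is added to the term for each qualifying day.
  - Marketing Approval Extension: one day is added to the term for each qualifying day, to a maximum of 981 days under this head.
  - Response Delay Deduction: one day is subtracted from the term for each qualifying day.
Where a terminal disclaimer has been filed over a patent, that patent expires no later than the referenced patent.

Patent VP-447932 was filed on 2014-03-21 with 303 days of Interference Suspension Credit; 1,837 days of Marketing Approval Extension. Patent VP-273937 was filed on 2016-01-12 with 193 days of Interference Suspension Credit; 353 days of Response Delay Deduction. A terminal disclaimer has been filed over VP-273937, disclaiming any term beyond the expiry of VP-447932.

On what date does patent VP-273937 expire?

Natural term of VP-273937:
  Base: filing + 20 years → 12 January 2036.
  Interference Suspension Credit: +193 days → 23 July 2036.
  Response Delay Deduction: −353 days → 5 August 2035.
Expiry of referenced patent VP-447932:
  Base: filing + 20 years → 21 March 2034.
  Interference Suspension Credit: +303 days → 18 January 2035.
  Marketing Approval Extension: 1837 days claimed exceeds the 981-day cap, so +981 days → 25 September 2037.
Terminal disclaimer: VP-273937 expires on the earlier of 5 August 2035 and 25 September 2037.

August 5, 2035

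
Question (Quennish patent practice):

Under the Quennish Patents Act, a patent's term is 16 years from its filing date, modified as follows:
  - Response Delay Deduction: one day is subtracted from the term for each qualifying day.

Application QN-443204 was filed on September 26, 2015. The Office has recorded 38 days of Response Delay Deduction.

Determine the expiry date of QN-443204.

2031-08-19

Base term: filing date + 16 years → 26 September 2031.
Response Delay Deduction: −38 days → 19 August 2031.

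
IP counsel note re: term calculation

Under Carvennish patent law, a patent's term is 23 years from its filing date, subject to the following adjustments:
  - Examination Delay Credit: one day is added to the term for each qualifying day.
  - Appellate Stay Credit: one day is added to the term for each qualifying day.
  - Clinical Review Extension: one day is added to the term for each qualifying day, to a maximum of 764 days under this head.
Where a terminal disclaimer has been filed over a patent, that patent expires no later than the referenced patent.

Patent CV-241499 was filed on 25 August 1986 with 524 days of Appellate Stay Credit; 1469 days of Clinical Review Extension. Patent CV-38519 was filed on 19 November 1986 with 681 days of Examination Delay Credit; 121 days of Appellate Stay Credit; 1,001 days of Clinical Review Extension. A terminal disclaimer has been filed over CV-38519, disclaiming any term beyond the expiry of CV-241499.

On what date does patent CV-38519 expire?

Natural term of CV-38519:
  Base: filing + 23 years → 19 November 2009.
  Examination Delay Credit: +681 days → 1 October 2011.
  Appellate Stay Credit: +121 days → 30 January 2012.
  Clinical Review Extension: 1001 days claimed exceeds the 764-day cap, so +764 days → 4 March 2014.
Expiry of referenced patent CV-241499:
  Base: filing + 23 years → 25 August 2009.
  Appellate Stay Credit: +524 days → 31 January 2011.
  Clinical Review Extension: 1469 days claimed exceeds the 764-day cap, so +764 days → 5 March 2013.
Terminal disclaimer: CV-38519 expires on the earlier of 4 March 2014 and 5 March 2013.

2013-03-05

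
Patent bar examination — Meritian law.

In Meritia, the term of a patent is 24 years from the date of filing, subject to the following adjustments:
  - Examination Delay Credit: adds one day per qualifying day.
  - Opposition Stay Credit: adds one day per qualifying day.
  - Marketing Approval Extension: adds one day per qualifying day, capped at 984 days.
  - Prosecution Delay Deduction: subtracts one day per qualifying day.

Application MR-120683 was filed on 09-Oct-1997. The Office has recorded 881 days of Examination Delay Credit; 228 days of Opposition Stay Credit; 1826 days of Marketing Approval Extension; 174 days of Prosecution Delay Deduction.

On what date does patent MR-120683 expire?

Base term: filing date + 24 years → 9 October 2021.
Examination Delay Credit: +881 days → 8 March 2024.
Opposition Stay Credit: +228 days → 22 October 2024.
Marketing Approval Extension: 1826 days claimed exceeds the 984-day cap, so +984 days → 3 July 2027.
Prosecution Delay Deduction: −174 days → 10 January 2027.

January 10, 2027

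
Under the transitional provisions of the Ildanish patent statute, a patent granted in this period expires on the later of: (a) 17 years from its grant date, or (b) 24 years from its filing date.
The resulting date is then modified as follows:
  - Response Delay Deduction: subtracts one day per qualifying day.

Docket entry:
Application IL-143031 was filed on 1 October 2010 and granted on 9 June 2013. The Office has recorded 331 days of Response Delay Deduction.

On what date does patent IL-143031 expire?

November 4, 2033

(a) grant + 17 years → 9 June 2030.
(b) filing + 24 years → 1 October 2034.
Later of the two: 1 October 2034.
Response Delay Deduction: −331 days → 4 November 2033.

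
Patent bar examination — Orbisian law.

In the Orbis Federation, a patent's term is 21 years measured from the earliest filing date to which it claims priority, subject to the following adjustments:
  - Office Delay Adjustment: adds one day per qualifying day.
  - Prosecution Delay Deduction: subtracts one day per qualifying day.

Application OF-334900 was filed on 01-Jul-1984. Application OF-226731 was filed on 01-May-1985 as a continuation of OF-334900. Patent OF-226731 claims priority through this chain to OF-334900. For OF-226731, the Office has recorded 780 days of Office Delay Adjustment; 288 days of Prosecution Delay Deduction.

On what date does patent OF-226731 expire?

November 5, 2006

Earliest priority filing: 1 July 1984.
Base term: 1 July 1984 + 21 years → 1 July 2005.
Office Delay Adjustment: +780 days → 20 August 2007.
Prosecution Delay Deduction: −288 days → 5 November 2006.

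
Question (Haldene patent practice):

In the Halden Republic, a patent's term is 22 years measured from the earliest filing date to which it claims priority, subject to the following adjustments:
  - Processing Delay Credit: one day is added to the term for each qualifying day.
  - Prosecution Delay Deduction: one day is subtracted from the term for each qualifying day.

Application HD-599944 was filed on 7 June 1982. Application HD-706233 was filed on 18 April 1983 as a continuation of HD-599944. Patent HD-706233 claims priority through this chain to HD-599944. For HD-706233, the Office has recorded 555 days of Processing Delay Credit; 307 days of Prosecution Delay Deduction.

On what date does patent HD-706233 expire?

Earliest priority filing: 7 June 1982.
Base term: 7 June 1982 + 22 years → 7 June 2004.
Processing Delay Credit: +555 days → 14 December 2005.
Prosecution Delay Deduction: −307 days → 10 February 2005.

February 10, 2005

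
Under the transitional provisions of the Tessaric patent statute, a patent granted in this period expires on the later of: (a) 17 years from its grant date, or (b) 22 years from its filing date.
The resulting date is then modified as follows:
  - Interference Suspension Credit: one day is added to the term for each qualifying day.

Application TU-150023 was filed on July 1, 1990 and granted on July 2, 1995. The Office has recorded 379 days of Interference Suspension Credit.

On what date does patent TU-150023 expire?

July 16, 2013

(a) grant + 17 years → 2 July 2012.
(b) filing + 22 years → 1 July 2012.
Later of the two: 2 July 2012.
Interference Suspension Credit: +379 days → 16 July 2013.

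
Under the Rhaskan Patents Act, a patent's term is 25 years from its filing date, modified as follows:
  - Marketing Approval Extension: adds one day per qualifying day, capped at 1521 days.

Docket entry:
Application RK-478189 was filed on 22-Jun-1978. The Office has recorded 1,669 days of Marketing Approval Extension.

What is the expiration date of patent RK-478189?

2007-08-21

Base term: filing date + 25 years → 22 June 2003.
Marketing Approval Extension: 1669 days claimed exceeds the 1521-day cap, so +1521 days → 21 August 2007.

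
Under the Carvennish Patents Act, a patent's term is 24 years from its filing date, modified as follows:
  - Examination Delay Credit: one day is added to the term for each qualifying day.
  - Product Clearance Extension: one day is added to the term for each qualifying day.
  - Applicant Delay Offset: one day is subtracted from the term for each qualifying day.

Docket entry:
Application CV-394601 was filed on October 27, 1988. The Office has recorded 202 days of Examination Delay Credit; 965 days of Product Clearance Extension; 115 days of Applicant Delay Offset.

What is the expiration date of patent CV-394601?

Base term: filing date + 24 years → 27 October 2012.
Examination Delay Credit: +202 days → 17 May 2013.
Product Clearance Extension: +965 days → 7 January 2016.
Applicant Delay Offset: −115 days → 14 September 2015.

2015-09-14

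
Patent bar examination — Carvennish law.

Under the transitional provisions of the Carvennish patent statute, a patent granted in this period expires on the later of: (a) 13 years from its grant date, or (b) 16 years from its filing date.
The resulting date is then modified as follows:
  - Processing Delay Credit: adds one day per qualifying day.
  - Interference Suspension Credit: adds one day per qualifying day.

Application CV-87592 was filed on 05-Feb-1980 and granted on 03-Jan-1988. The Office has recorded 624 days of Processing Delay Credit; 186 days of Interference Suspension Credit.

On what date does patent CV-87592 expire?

March 24, 2003

(a) grant + 13 years → 3 January 2001.
(b) filing + 16 years → 5 February 1996.
Later of the two: 3 January 2001.
Processing Delay Credit: +624 days → 19 September 2002.
Interference Suspension Credit: +186 days → 24 March 2003.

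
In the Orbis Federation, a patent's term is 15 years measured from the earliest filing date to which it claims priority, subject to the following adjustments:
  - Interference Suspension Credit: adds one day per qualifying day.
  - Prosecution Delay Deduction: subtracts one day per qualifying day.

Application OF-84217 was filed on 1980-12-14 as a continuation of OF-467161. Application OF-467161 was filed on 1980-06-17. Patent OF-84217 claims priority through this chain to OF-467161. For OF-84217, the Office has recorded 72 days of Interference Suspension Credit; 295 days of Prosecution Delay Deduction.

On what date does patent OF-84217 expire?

Earliest priority filing: 17 June 1980.
Base term: 17 June 1980 + 15 years → 17 June 1995.
Interference Suspension Credit: +72 days → 28 August 1995.
Prosecution Delay Deduction: −295 days → 6 November 1994.

November 6, 1994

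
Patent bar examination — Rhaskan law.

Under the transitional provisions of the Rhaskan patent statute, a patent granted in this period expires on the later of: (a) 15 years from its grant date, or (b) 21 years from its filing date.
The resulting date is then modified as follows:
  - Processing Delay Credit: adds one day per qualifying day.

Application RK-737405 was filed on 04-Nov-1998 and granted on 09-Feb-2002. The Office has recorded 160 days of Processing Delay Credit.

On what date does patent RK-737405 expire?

(a) grant + 15 years → 9 February 2017.
(b) filing + 21 years → 4 November 2019.
Later of the two: 4 November 2019.
Processing Delay Credit: +160 days → 12 April 2020.

April 12, 2020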